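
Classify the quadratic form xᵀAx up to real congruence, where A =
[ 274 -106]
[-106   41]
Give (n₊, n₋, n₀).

step 0: pivot 274 → sign +
step 1: pivot -1/137 → sign −
signature = (1, 1, 0)

Answer: (1, 1, 0)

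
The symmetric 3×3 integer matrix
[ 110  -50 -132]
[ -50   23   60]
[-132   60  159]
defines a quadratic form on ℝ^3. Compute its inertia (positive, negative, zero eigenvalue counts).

Answer: (3, 0, 0)

Derivation:
step 0: pivot 110 → sign +
step 1: pivot 3/11 → sign +
step 2: pivot 3/5 → sign +
signature = (3, 0, 0)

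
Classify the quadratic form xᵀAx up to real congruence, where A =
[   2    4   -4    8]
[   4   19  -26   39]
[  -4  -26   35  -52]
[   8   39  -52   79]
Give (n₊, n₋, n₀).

step 0: pivot 2 → sign +
step 1: pivot 11 → sign +
step 2: pivot -27/11 → sign −
step 3: row/col 3 already zero → sign 0
signature = (2, 1, 1)

Answer: (2, 1, 1)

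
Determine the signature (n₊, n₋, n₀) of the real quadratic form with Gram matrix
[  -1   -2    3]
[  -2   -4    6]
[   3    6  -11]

Answer: (0, 2, 1)

Derivation:
step 0: pivot -1 → sign −
step 1: pivot -2 → sign −
step 2: row/col 2 already zero → sign 0
signature = (0, 2, 1)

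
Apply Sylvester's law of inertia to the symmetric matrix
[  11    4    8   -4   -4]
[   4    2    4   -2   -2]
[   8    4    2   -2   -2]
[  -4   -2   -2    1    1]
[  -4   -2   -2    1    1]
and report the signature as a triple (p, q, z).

step 0: pivot 11 → sign +
step 1: pivot 6/11 → sign +
step 2: pivot -6 → sign −
step 3: pivot -1/3 → sign −
step 4: row/col 4 already zero → sign 0
signature = (2, 2, 1)

Answer: (2, 2, 1)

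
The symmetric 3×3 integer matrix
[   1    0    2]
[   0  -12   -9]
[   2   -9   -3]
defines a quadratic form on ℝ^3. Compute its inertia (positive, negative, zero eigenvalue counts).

step 0: pivot 1 → sign +
step 1: pivot -12 → sign −
step 2: pivot -1/4 → sign −
signature = (1, 2, 0)

Answer: (1, 2, 0)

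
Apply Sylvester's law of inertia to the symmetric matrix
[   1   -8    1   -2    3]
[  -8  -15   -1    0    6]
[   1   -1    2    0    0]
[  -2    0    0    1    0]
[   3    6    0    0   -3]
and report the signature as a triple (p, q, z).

step 0: pivot 1 → sign +
step 1: pivot -79 → sign −
step 2: pivot 128/79 → sign +
step 3: pivot 1/32 → sign +
step 4: pivot -3/4 → sign −
signature = (3, 2, 0)

Answer: (3, 2, 0)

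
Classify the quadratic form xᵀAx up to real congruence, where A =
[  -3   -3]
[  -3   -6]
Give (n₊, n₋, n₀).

Answer: (0, 2, 0)

Derivation:
step 0: pivot -3 → sign −
step 1: pivot -3 → sign −
signature = (0, 2, 0)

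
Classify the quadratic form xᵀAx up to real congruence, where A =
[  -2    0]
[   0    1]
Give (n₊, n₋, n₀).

step 0: pivot -2 → sign −
step 1: pivot 1 → sign +
signature = (1, 1, 0)

Answer: (1, 1, 0)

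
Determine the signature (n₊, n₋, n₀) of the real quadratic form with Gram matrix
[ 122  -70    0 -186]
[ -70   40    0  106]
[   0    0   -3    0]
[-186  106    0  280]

Answer: (1, 3, 0)

Derivation:
step 0: pivot 122 → sign +
step 1: pivot -10/61 → sign −
step 2: pivot -3 → sign −
step 3: pivot -2/5 → sign −
signature = (1, 3, 0)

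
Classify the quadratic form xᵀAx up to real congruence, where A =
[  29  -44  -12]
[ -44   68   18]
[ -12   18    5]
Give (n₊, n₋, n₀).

step 0: pivot 29 → sign +
step 1: pivot 36/29 → sign +
step 2: row/col 2 already zero → sign 0
signature = (2, 0, 1)

Answer: (2, 0, 1)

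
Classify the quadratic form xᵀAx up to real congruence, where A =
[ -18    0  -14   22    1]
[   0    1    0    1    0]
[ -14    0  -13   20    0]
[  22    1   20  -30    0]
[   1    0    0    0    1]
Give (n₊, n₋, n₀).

step 0: pivot -18 → sign −
step 1: pivot 1 → sign +
step 2: pivot -19/9 → sign −
step 3: pivot -3/19 → sign −
step 4: pivot 3/2 → sign +
signature = (2, 3, 0)

Answer: (2, 3, 0)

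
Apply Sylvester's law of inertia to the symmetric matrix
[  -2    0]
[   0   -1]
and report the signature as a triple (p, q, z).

step 0: pivot -2 → sign −
step 1: pivot -1 → sign −
signature = (0, 2, 0)

Answer: (0, 2, 0)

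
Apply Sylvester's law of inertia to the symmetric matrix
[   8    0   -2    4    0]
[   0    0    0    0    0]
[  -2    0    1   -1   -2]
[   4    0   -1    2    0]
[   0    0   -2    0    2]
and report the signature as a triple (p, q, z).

Answer: (2, 1, 2)

Derivation:
step 0: pivot 8 → sign +
step 1: pivot 1/2 → sign +
step 2: pivot -6 → sign −
step 3: row/col 3 already zero → sign 0
step 4: row/col 4 already zero → sign 0
signature = (2, 1, 2)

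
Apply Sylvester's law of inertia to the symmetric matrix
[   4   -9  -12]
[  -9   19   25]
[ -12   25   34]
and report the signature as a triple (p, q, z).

Answer: (2, 1, 0)

Derivation:
step 0: pivot 4 → sign +
step 1: pivot -5/4 → sign −
step 2: pivot 6/5 → sign +
signature = (2, 1, 0)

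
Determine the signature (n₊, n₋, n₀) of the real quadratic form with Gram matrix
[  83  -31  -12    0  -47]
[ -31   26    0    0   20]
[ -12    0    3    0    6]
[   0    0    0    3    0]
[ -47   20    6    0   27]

Answer: (3, 2, 0)

Derivation:
step 0: pivot 83 → sign +
step 1: pivot 1197/83 → sign +
step 2: pivot -17/133 → sign −
step 3: pivot 3 → sign +
step 4: pivot -1/51 → sign −
signature = (3, 2, 0)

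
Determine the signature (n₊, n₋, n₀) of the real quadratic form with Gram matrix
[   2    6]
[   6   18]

step 0: pivot 2 → sign +
step 1: row/col 1 already zero → sign 0
signature = (1, 0, 1)

Answer: (1, 0, 1)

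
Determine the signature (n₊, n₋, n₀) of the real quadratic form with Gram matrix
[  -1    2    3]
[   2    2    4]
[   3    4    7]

Answer: (1, 2, 0)

Derivation:
step 0: pivot -1 → sign −
step 1: pivot 6 → sign +
step 2: pivot -2/3 → sign −
signature = (1, 2, 0)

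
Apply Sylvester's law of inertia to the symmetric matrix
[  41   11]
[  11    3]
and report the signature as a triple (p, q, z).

step 0: pivot 41 → sign +
step 1: pivot 2/41 → sign +
signature = (2, 0, 0)

Answer: (2, 0, 0)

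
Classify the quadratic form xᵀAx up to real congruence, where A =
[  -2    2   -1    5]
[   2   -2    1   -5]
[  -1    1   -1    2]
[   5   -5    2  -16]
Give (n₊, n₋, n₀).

Answer: (0, 3, 1)

Derivation:
step 0: pivot -2 → sign −
step 1: pivot -1/2 → sign −
step 2: pivot -3 → sign −
step 3: row/col 3 already zero → sign 0
signature = (0, 3, 1)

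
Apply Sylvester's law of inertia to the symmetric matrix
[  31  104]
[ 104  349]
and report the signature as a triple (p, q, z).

step 0: pivot 31 → sign +
step 1: pivot 3/31 → sign +
signature = (2, 0, 0)

Answer: (2, 0, 0)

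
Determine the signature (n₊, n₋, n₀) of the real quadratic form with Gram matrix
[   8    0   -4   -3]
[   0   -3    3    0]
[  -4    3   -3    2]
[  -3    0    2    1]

step 0: pivot 8 → sign +
step 1: pivot -3 → sign −
step 2: pivot -2 → sign −
step 3: row/col 3 already zero → sign 0
signature = (1, 2, 1)

Answer: (1, 2, 1)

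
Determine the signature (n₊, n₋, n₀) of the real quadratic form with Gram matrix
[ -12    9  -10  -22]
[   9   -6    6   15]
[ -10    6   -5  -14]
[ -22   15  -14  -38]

step 0: pivot -12 → sign −
step 1: pivot 3/4 → sign +
step 2: pivot 1/3 → sign +
step 3: pivot -6 → sign −
signature = (2, 2, 0)

Answer: (2, 2, 0)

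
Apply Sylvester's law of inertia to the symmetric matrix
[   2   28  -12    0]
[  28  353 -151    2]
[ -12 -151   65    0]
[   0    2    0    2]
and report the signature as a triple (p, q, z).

step 0: pivot 2 → sign +
step 1: pivot -39 → sign −
step 2: pivot 16/39 → sign +
step 3: pivot 1/4 → sign +
signature = (3, 1, 0)

Answer: (3, 1, 0)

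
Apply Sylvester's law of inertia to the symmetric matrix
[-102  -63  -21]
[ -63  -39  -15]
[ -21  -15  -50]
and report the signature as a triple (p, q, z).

Answer: (1, 2, 0)

Derivation:
step 0: pivot -102 → sign −
step 1: pivot -3/34 → sign −
step 2: pivot 1 → sign +
signature = (1, 2, 0)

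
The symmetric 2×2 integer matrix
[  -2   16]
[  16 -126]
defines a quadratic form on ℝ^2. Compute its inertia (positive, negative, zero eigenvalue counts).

step 0: pivot -2 → sign −
step 1: pivot 2 → sign +
signature = (1, 1, 0)

Answer: (1, 1, 0)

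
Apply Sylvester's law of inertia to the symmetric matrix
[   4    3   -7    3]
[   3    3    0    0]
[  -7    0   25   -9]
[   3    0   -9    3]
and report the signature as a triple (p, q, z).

step 0: pivot 4 → sign +
step 1: pivot 3/4 → sign +
step 2: pivot -24 → sign −
step 3: row/col 3 already zero → sign 0
signature = (2, 1, 1)

Answer: (2, 1, 1)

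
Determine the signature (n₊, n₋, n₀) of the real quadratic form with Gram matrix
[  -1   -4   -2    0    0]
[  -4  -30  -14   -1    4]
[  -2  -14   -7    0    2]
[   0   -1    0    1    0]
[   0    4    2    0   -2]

Answer: (1, 4, 0)

Derivation:
step 0: pivot -1 → sign −
step 1: pivot -14 → sign −
step 2: pivot -3/7 → sign −
step 3: pivot 3/2 → sign +
step 4: pivot -2/3 → sign −
signature = (1, 4, 0)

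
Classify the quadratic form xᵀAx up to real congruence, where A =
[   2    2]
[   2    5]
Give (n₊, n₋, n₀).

step 0: pivot 2 → sign +
step 1: pivot 3 → sign +
signature = (2, 0, 0)

Answer: (2, 0, 0)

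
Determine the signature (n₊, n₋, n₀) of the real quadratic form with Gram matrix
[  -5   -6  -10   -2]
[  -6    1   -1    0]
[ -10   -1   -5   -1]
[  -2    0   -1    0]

Answer: (2, 2, 0)

Derivation:
step 0: pivot -5 → sign −
step 1: pivot 41/5 → sign +
step 2: pivot 10/41 → sign +
step 3: pivot -1/10 → sign −
signature = (2, 2, 0)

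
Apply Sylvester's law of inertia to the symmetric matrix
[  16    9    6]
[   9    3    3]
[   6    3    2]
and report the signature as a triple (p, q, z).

Answer: (1, 2, 0)

Derivation:
step 0: pivot 16 → sign +
step 1: pivot -33/16 → sign −
step 2: pivot -2/11 → sign −
signature = (1, 2, 0)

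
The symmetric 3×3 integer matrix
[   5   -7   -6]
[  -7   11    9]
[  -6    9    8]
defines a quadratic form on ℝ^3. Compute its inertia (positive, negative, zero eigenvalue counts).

step 0: pivot 5 → sign +
step 1: pivot 6/5 → sign +
step 2: pivot 1/2 → sign +
signature = (3, 0, 0)

Answer: (3, 0, 0)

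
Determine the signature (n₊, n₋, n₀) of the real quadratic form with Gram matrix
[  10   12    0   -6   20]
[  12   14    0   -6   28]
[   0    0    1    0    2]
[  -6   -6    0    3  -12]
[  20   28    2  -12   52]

step 0: pivot 10 → sign +
step 1: pivot -2/5 → sign −
step 2: pivot 1 → sign +
step 3: pivot 3 → sign +
step 4: row/col 4 already zero → sign 0
signature = (3, 1, 1)

Answer: (3, 1, 1)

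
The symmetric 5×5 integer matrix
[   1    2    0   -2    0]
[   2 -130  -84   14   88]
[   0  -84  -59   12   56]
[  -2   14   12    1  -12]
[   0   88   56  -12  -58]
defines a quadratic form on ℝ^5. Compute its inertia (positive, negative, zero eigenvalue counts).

step 0: pivot 1 → sign +
step 1: pivot -134 → sign −
step 2: pivot -425/67 → sign −
step 3: pivot -213/425 → sign −
step 4: pivot -6/71 → sign −
signature = (1, 4, 0)

Answer: (1, 4, 0)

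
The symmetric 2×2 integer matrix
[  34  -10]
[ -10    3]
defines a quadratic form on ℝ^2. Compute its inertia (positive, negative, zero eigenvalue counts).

Answer: (2, 0, 0)

Derivation:
step 0: pivot 34 → sign +
step 1: pivot 1/17 → sign +
signature = (2, 0, 0)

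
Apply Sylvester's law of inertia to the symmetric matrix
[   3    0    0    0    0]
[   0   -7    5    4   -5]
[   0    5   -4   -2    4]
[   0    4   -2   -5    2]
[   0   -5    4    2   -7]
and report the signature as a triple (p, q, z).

Answer: (1, 4, 0)

Derivation:
step 0: pivot 3 → sign +
step 1: pivot -7 → sign −
step 2: pivot -3/7 → sign −
step 3: pivot -1 → sign −
step 4: pivot -3 → sign −
signature = (1, 4, 0)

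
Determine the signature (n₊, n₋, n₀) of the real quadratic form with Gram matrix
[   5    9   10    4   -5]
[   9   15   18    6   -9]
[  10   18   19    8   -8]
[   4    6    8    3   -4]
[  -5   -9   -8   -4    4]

Answer: (3, 2, 0)

Derivation:
step 0: pivot 5 → sign +
step 1: pivot -6/5 → sign −
step 2: pivot -1 → sign −
step 3: pivot 1 → sign +
step 4: pivot 3 → sign +
signature = (3, 2, 0)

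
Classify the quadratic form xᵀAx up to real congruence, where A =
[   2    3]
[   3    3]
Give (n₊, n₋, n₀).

step 0: pivot 2 → sign +
step 1: pivot -3/2 → sign −
signature = (1, 1, 0)

Answer: (1, 1, 0)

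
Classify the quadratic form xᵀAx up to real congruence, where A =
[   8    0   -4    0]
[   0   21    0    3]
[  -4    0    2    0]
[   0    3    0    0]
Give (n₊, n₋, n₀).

step 0: pivot 8 → sign +
step 1: pivot 21 → sign +
step 2: pivot -3/7 → sign −
step 3: row/col 3 already zero → sign 0
signature = (2, 1, 1)

Answer: (2, 1, 1)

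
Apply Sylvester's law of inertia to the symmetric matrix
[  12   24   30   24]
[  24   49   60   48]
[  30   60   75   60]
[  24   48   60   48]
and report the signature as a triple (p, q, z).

Answer: (2, 0, 2)

Derivation:
step 0: pivot 12 → sign +
step 1: pivot 1 → sign +
step 2: row/col 2 already zero → sign 0
step 3: row/col 3 already zero → sign 0
signature = (2, 0, 2)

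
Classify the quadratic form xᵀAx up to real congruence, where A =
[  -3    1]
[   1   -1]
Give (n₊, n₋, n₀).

step 0: pivot -3 → sign −
step 1: pivot -2/3 → sign −
signature = (0, 2, 0)

Answer: (0, 2, 0)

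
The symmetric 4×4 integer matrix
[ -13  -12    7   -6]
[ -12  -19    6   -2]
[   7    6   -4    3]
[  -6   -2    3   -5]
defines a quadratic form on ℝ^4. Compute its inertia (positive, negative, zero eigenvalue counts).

step 0: pivot -13 → sign −
step 1: pivot -103/13 → sign −
step 2: pivot -21/103 → sign −
step 3: pivot 2/7 → sign +
signature = (1, 3, 0)

Answer: (1, 3, 0)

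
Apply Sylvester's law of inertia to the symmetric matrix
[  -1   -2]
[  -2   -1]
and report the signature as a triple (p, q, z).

Answer: (1, 1, 0)

Derivation:
step 0: pivot -1 → sign −
step 1: pivot 3 → sign +
signature = (1, 1, 0)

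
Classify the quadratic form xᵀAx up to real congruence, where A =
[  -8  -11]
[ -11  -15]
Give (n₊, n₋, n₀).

step 0: pivot -8 → sign −
step 1: pivot 1/8 → sign +
signature = (1, 1, 0)

Answer: (1, 1, 0)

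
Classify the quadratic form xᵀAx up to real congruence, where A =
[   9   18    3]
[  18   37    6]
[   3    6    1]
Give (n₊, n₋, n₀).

step 0: pivot 9 → sign +
step 1: pivot 1 → sign +
step 2: row/col 2 already zero → sign 0
signature = (2, 0, 1)

Answer: (2, 0, 1)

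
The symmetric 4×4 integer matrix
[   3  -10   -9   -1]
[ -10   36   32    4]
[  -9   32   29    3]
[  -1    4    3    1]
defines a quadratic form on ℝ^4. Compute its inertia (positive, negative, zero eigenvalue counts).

Answer: (3, 0, 1)

Derivation:
step 0: pivot 3 → sign +
step 1: pivot 8/3 → sign +
step 2: pivot 1/2 → sign +
step 3: row/col 3 already zero → sign 0
signature = (3, 0, 1)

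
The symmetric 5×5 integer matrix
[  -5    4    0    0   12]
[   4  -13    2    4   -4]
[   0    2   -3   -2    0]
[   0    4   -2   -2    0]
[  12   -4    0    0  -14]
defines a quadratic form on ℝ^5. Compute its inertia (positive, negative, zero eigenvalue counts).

Answer: (2, 3, 0)

Derivation:
step 0: pivot -5 → sign −
step 1: pivot -49/5 → sign −
step 2: pivot -127/49 → sign −
step 3: pivot 22/127 → sign +
step 4: pivot 6/11 → sign +
signature = (2, 3, 0)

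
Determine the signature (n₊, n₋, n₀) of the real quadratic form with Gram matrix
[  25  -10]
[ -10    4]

step 0: pivot 25 → sign +
step 1: row/col 1 already zero → sign 0
signature = (1, 0, 1)

Answer: (1, 0, 1)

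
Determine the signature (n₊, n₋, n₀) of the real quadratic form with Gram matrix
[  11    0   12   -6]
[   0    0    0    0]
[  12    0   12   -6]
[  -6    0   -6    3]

Answer: (1, 1, 2)

Derivation:
step 0: pivot 11 → sign +
step 1: pivot -12/11 → sign −
step 2: row/col 2 already zero → sign 0
step 3: row/col 3 already zero → sign 0
signature = (1, 1, 2)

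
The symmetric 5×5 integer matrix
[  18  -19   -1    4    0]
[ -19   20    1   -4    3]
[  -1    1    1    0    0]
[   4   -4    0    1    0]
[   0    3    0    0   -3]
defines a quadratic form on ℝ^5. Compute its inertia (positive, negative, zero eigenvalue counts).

Answer: (4, 1, 0)

Derivation:
step 0: pivot 18 → sign +
step 1: pivot -1/18 → sign −
step 2: pivot 1 → sign +
step 3: pivot 1 → sign +
step 4: pivot 6 → sign +
signature = (4, 1, 0)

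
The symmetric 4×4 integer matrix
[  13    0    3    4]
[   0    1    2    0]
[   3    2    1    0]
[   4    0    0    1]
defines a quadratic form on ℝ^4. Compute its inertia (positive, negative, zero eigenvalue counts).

step 0: pivot 13 → sign +
step 1: pivot 1 → sign +
step 2: pivot -48/13 → sign −
step 3: row/col 3 already zero → sign 0
signature = (2, 1, 1)

Answer: (2, 1, 1)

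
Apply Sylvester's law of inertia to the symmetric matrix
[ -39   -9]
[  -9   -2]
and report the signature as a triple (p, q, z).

Answer: (1, 1, 0)

Derivation:
step 0: pivot -39 → sign −
step 1: pivot 1/13 → sign +
signature = (1, 1, 0)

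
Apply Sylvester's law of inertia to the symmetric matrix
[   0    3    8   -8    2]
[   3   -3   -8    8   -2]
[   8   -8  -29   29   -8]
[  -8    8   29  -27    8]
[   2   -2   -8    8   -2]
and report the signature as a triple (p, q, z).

step 0: pivot -3 → sign −
step 1: pivot 3 → sign +
step 2: pivot -23/3 → sign −
step 3: pivot 2 → sign +
step 4: pivot 6/23 → sign +
signature = (3, 2, 0)

Answer: (3, 2, 0)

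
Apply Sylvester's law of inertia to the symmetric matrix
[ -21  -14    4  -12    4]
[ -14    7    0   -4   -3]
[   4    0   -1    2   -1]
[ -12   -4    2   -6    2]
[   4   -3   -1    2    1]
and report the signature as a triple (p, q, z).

step 0: pivot -21 → sign −
step 1: pivot 49/3 → sign +
step 2: pivot -33/49 → sign −
step 3: pivot 6/77 → sign +
step 4: pivot -1 → sign −
signature = (2, 3, 0)

Answer: (2, 3, 0)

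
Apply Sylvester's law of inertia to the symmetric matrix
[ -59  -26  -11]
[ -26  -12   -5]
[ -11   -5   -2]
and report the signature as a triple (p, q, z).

Answer: (1, 2, 0)

Derivation:
step 0: pivot -59 → sign −
step 1: pivot -32/59 → sign −
step 2: pivot 3/32 → sign +
signature = (1, 2, 0)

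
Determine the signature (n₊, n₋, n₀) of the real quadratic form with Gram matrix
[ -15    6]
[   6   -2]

Answer: (1, 1, 0)

Derivation:
step 0: pivot -15 → sign −
step 1: pivot 2/5 → sign +
signature = (1, 1, 0)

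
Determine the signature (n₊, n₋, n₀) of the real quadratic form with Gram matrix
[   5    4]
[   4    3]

Answer: (1, 1, 0)

Derivation:
step 0: pivot 5 → sign +
step 1: pivot -1/5 → sign −
signature = (1, 1, 0)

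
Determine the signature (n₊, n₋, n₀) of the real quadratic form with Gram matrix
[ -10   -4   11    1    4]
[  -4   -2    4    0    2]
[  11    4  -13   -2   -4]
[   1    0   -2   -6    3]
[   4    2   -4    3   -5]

step 0: pivot -10 → sign −
step 1: pivot -2/5 → sign −
step 2: pivot -1/2 → sign −
step 3: pivot -5 → sign −
step 4: pivot -6/5 → sign −
signature = (0, 5, 0)

Answer: (0, 5, 0)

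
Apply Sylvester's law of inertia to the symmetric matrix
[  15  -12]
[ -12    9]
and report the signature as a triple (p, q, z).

Answer: (1, 1, 0)

Derivation:
step 0: pivot 15 → sign +
step 1: pivot -3/5 → sign −
signature = (1, 1, 0)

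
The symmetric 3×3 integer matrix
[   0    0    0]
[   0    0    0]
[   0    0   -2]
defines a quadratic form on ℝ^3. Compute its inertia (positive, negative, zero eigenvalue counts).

Answer: (0, 1, 2)

Derivation:
step 0: pivot -2 → sign −
step 1: row/col 1 already zero → sign 0
step 2: row/col 2 already zero → sign 0
signature = (0, 1, 2)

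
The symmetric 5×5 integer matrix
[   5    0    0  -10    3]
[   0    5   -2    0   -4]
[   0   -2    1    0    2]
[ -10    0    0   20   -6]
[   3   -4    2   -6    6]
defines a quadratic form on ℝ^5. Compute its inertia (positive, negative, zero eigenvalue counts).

step 0: pivot 5 → sign +
step 1: pivot 5 → sign +
step 2: pivot 1/5 → sign +
step 3: pivot 1/5 → sign +
step 4: row/col 4 already zero → sign 0
signature = (4, 0, 1)

Answer: (4, 0, 1)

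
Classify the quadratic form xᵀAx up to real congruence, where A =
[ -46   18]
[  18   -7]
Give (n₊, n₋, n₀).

step 0: pivot -46 → sign −
step 1: pivot 1/23 → sign +
signature = (1, 1, 0)

Answer: (1, 1, 0)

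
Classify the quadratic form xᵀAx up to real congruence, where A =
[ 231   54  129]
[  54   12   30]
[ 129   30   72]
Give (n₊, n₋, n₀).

Answer: (1, 1, 1)

Derivation:
step 0: pivot 231 → sign +
step 1: pivot -48/77 → sign −
step 2: row/col 2 already zero → sign 0
signature = (1, 1, 1)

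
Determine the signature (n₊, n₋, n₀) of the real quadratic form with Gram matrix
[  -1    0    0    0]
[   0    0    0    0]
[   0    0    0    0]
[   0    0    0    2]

step 0: pivot -1 → sign −
step 1: pivot 2 → sign +
step 2: row/col 2 already zero → sign 0
step 3: row/col 3 already zero → sign 0
signature = (1, 1, 2)

Answer: (1, 1, 2)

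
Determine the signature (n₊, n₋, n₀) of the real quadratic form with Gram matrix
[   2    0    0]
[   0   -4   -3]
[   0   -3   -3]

step 0: pivot 2 → sign +
step 1: pivot -4 → sign −
step 2: pivot -3/4 → sign −
signature = (1, 2, 0)

Answer: (1, 2, 0)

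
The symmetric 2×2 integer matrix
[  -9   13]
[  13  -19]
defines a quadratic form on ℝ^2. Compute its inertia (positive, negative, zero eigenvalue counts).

Answer: (0, 2, 0)

Derivation:
step 0: pivot -9 → sign −
step 1: pivot -2/9 → sign −
signature = (0, 2, 0)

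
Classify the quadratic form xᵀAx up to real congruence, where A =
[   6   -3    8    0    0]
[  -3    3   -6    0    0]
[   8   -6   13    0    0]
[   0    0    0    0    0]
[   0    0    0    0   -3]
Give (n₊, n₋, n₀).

step 0: pivot 6 → sign +
step 1: pivot 3/2 → sign +
step 2: pivot -1/3 → sign −
step 3: pivot -3 → sign −
step 4: row/col 4 already zero → sign 0
signature = (2, 2, 1)

Answer: (2, 2, 1)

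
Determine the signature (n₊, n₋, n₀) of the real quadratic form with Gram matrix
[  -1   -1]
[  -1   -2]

Answer: (0, 2, 0)

Derivation:
step 0: pivot -1 → sign −
step 1: pivot -1 → sign −
signature = (0, 2, 0)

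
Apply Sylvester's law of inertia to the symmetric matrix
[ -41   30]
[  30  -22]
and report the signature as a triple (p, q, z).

step 0: pivot -41 → sign −
step 1: pivot -2/41 → sign −
signature = (0, 2, 0)

Answer: (0, 2, 0)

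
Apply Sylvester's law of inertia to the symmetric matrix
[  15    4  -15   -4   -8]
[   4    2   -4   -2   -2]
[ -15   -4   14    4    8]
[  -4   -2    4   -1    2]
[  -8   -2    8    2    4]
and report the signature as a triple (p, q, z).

step 0: pivot 15 → sign +
step 1: pivot 14/15 → sign +
step 2: pivot -1 → sign −
step 3: pivot -3 → sign −
step 4: pivot -2/7 → sign −
signature = (2, 3, 0)

Answer: (2, 3, 0)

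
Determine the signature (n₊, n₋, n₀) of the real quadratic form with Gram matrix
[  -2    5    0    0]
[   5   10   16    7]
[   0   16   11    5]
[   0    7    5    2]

step 0: pivot -2 → sign −
step 1: pivot 45/2 → sign +
step 2: pivot -17/45 → sign −
step 3: pivot -3/17 → sign −
signature = (1, 3, 0)

Answer: (1, 3, 0)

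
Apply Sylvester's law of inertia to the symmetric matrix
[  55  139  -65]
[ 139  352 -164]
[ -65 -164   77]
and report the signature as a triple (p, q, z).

Answer: (3, 0, 0)

Derivation:
step 0: pivot 55 → sign +
step 1: pivot 39/55 → sign +
step 2: pivot 1/13 → sign +
signature = (3, 0, 0)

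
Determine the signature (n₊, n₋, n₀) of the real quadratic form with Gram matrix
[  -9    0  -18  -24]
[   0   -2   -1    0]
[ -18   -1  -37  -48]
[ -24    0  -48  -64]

step 0: pivot -9 → sign −
step 1: pivot -2 → sign −
step 2: pivot -1/2 → sign −
step 3: row/col 3 already zero → sign 0
signature = (0, 3, 1)

Answer: (0, 3, 1)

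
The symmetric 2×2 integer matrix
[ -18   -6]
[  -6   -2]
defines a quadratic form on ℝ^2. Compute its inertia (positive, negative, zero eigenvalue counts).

Answer: (0, 1, 1)

Derivation:
step 0: pivot -18 → sign −
step 1: row/col 1 already zero → sign 0
signature = (0, 1, 1)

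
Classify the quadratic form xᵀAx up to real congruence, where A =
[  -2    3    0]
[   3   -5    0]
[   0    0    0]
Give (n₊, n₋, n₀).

Answer: (0, 2, 1)

Derivation:
step 0: pivot -2 → sign −
step 1: pivot -1/2 → sign −
step 2: row/col 2 already zero → sign 0
signature = (0, 2, 1)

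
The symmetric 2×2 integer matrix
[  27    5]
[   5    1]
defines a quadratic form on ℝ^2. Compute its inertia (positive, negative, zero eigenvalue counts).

Answer: (2, 0, 0)

Derivation:
step 0: pivot 27 → sign +
step 1: pivot 2/27 → sign +
signature = (2, 0, 0)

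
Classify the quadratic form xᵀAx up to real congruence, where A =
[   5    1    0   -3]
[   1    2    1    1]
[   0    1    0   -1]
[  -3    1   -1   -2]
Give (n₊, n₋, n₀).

Answer: (3, 1, 0)

Derivation:
step 0: pivot 5 → sign +
step 1: pivot 9/5 → sign +
step 2: pivot -5/9 → sign −
step 3: pivot 6/5 → sign +
signature = (3, 1, 0)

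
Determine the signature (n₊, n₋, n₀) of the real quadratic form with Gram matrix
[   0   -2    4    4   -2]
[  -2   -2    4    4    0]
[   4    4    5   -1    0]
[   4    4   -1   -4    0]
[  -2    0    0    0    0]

step 0: pivot -2 → sign −
step 1: pivot 2 → sign +
step 2: pivot 13 → sign +
step 3: pivot 3/13 → sign +
step 4: pivot -2 → sign −
signature = (3, 2, 0)

Answer: (3, 2, 0)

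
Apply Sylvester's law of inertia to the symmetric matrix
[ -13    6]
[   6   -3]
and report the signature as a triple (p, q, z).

step 0: pivot -13 → sign −
step 1: pivot -3/13 → sign −
signature = (0, 2, 0)

Answer: (0, 2, 0)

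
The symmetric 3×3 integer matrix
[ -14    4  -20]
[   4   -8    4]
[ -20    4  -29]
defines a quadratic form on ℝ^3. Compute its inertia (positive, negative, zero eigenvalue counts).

Answer: (0, 2, 1)

Derivation:
step 0: pivot -14 → sign −
step 1: pivot -48/7 → sign −
step 2: row/col 2 already zero → sign 0
signature = (0, 2, 1)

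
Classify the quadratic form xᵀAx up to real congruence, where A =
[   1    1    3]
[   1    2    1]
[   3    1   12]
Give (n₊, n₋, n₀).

step 0: pivot 1 → sign +
step 1: pivot 1 → sign +
step 2: pivot -1 → sign −
signature = (2, 1, 0)

Answer: (2, 1, 0)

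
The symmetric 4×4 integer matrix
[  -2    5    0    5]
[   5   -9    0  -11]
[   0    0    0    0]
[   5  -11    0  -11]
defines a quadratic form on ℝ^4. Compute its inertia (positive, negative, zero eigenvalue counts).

step 0: pivot -2 → sign −
step 1: pivot 7/2 → sign +
step 2: pivot 6/7 → sign +
step 3: row/col 3 already zero → sign 0
signature = (2, 1, 1)

Answer: (2, 1, 1)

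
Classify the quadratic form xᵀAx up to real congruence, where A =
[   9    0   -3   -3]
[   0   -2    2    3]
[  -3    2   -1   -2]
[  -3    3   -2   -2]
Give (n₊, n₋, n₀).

Answer: (2, 1, 1)

Derivation:
step 0: pivot 9 → sign +
step 1: pivot -2 → sign −
step 2: pivot 3/2 → sign +
step 3: row/col 3 already zero → sign 0
signature = (2, 1, 1)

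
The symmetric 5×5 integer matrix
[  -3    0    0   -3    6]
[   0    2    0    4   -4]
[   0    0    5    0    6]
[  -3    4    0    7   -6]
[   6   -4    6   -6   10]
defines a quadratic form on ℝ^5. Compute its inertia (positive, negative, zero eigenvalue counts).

Answer: (3, 2, 0)

Derivation:
step 0: pivot -3 → sign −
step 1: pivot 2 → sign +
step 2: pivot 5 → sign +
step 3: pivot 2 → sign +
step 4: pivot -6/5 → sign −
signature = (3, 2, 0)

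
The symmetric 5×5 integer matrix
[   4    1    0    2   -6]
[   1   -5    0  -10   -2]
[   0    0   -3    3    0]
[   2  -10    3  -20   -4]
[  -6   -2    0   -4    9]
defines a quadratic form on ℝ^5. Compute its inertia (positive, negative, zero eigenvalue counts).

Answer: (3, 2, 0)

Derivation:
step 0: pivot 4 → sign +
step 1: pivot -21/4 → sign −
step 2: pivot -3 → sign −
step 3: pivot 3 → sign +
step 4: pivot 1/21 → sign +
signature = (3, 2, 0)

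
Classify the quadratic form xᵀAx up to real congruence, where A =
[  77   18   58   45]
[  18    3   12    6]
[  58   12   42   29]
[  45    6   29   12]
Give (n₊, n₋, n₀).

step 0: pivot 77 → sign +
step 1: pivot -93/77 → sign −
step 2: pivot 10/31 → sign +
step 3: pivot -1/10 → sign −
signature = (2, 2, 0)

Answer: (2, 2, 0)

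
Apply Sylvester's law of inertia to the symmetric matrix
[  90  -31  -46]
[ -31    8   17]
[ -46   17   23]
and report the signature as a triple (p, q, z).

Answer: (1, 2, 0)

Derivation:
step 0: pivot 90 → sign +
step 1: pivot -241/90 → sign −
step 2: pivot -3/241 → sign −
signature = (1, 2, 0)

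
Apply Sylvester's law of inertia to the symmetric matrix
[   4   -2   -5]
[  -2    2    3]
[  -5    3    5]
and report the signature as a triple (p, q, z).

step 0: pivot 4 → sign +
step 1: pivot 1 → sign +
step 2: pivot -3/2 → sign −
signature = (2, 1, 0)

Answer: (2, 1, 0)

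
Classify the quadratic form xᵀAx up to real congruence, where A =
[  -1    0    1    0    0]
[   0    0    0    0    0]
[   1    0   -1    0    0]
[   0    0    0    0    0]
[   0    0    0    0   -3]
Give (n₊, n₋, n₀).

step 0: pivot -1 → sign −
step 1: pivot -3 → sign −
step 2: row/col 2 already zero → sign 0
step 3: row/col 3 already zero → sign 0
step 4: row/col 4 already zero → sign 0
signature = (0, 2, 3)

Answer: (0, 2, 3)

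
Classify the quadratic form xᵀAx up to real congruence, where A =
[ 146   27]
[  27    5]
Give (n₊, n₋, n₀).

step 0: pivot 146 → sign +
step 1: pivot 1/146 → sign +
signature = (2, 0, 0)

Answer: (2, 0, 0)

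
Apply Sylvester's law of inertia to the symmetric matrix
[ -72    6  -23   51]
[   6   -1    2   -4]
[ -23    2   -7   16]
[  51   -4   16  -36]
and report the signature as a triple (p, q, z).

step 0: pivot -72 → sign −
step 1: pivot -1/2 → sign −
step 2: pivot 13/36 → sign +
step 3: pivot 1/13 → sign +
signature = (2, 2, 0)

Answer: (2, 2, 0)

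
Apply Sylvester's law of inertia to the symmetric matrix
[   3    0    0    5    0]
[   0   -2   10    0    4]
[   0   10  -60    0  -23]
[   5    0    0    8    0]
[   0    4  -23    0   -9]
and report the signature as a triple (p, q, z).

step 0: pivot 3 → sign +
step 1: pivot -2 → sign −
step 2: pivot -10 → sign −
step 3: pivot -1/3 → sign −
step 4: pivot -1/10 → sign −
signature = (1, 4, 0)

Answer: (1, 4, 0)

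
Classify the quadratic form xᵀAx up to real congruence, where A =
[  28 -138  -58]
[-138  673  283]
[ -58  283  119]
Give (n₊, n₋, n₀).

Answer: (1, 1, 1)

Derivation:
step 0: pivot 28 → sign +
step 1: pivot -50/7 → sign −
step 2: row/col 2 already zero → sign 0
signature = (1, 1, 1)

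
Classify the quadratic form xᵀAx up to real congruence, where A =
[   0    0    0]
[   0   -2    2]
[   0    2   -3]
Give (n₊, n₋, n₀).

Answer: (0, 2, 1)

Derivation:
step 0: pivot -2 → sign −
step 1: pivot -1 → sign −
step 2: row/col 2 already zero → sign 0
signature = (0, 2, 1)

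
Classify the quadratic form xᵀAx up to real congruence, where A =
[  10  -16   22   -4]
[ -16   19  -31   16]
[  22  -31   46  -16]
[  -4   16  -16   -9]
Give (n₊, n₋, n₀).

Answer: (2, 2, 0)

Derivation:
step 0: pivot 10 → sign +
step 1: pivot -33/5 → sign −
step 2: pivot 3/11 → sign +
step 3: pivot -1 → sign −
signature = (2, 2, 0)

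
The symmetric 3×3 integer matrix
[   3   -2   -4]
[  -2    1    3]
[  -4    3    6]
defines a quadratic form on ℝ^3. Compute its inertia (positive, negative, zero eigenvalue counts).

Answer: (2, 1, 0)

Derivation:
step 0: pivot 3 → sign +
step 1: pivot -1/3 → sign −
step 2: pivot 1 → sign +
signature = (2, 1, 0)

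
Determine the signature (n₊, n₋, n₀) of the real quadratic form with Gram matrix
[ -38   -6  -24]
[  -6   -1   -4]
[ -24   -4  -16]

step 0: pivot -38 → sign −
step 1: pivot -1/19 → sign −
step 2: row/col 2 already zero → sign 0
signature = (0, 2, 1)

Answer: (0, 2, 1)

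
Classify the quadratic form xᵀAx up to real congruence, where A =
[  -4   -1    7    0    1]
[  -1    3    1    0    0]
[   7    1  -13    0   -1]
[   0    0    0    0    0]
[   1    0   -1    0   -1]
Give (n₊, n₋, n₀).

step 0: pivot -4 → sign −
step 1: pivot 13/4 → sign +
step 2: pivot -12/13 → sign −
step 3: pivot -1/4 → sign −
step 4: row/col 4 already zero → sign 0
signature = (1, 3, 1)

Answer: (1, 3, 1)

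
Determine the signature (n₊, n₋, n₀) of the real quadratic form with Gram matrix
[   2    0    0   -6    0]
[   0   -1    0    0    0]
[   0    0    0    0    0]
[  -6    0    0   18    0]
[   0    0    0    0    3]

step 0: pivot 2 → sign +
step 1: pivot -1 → sign −
step 2: pivot 3 → sign +
step 3: row/col 3 already zero → sign 0
step 4: row/col 4 already zero → sign 0
signature = (2, 1, 2)

Answer: (2, 1, 2)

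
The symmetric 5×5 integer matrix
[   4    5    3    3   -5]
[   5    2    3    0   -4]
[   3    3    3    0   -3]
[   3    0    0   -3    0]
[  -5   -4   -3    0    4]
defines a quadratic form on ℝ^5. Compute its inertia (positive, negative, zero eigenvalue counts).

step 0: pivot 4 → sign +
step 1: pivot -17/4 → sign −
step 2: pivot 15/17 → sign +
step 3: pivot -24/5 → sign −
step 4: row/col 4 already zero → sign 0
signature = (2, 2, 1)

Answer: (2, 2, 1)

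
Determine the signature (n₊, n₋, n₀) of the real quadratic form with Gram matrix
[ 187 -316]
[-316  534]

Answer: (2, 0, 0)

Derivation:
step 0: pivot 187 → sign +
step 1: pivot 2/187 → sign +
signature = (2, 0, 0)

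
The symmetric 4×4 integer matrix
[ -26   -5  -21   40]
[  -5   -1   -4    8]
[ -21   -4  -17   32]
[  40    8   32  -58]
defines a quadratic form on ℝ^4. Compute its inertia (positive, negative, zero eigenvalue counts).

step 0: pivot -26 → sign −
step 1: pivot -1/26 → sign −
step 2: pivot 6 → sign +
step 3: row/col 3 already zero → sign 0
signature = (1, 2, 1)

Answer: (1, 2, 1)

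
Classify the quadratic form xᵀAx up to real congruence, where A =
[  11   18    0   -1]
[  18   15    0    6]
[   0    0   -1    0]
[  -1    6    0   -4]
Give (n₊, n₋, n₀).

Answer: (1, 3, 0)

Derivation:
step 0: pivot 11 → sign +
step 1: pivot -159/11 → sign −
step 2: pivot -1 → sign −
step 3: pivot -3/53 → sign −
signature = (1, 3, 0)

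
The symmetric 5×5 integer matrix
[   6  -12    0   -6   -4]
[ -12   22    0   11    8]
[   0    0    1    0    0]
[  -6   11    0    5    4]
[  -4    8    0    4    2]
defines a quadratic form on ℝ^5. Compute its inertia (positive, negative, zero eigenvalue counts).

Answer: (2, 3, 0)

Derivation:
step 0: pivot 6 → sign +
step 1: pivot -2 → sign −
step 2: pivot 1 → sign +
step 3: pivot -1/2 → sign −
step 4: pivot -2/3 → sign −
signature = (2, 3, 0)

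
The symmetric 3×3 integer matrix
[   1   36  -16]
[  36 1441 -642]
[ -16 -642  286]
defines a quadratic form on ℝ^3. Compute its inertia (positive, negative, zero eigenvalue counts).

step 0: pivot 1 → sign +
step 1: pivot 145 → sign +
step 2: pivot -6/145 → sign −
signature = (2, 1, 0)

Answer: (2, 1, 0)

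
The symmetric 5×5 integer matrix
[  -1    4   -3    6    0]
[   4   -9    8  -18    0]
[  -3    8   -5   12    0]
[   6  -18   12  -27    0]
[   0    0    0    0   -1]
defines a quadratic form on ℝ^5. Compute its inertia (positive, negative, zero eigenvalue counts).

step 0: pivot -1 → sign −
step 1: pivot 7 → sign +
step 2: pivot 12/7 → sign +
step 3: pivot -1 → sign −
step 4: row/col 4 already zero → sign 0
signature = (2, 2, 1)

Answer: (2, 2, 1)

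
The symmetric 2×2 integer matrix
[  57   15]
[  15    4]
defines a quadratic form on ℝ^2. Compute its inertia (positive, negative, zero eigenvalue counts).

step 0: pivot 57 → sign +
step 1: pivot 1/19 → sign +
signature = (2, 0, 0)

Answer: (2, 0, 0)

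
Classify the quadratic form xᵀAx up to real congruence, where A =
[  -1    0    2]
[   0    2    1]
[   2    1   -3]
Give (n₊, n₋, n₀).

Answer: (2, 1, 0)

Derivation:
step 0: pivot -1 → sign −
step 1: pivot 2 → sign +
step 2: pivot 1/2 → sign +
signature = (2, 1, 0)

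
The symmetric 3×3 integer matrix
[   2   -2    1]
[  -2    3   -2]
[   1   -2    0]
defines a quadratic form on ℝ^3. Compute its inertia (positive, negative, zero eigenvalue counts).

step 0: pivot 2 → sign +
step 1: pivot 1 → sign +
step 2: pivot -3/2 → sign −
signature = (2, 1, 0)

Answer: (2, 1, 0)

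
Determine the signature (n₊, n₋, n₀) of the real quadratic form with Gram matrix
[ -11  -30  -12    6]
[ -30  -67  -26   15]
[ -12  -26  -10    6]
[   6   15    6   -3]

Answer: (2, 1, 1)

Derivation:
step 0: pivot -11 → sign −
step 1: pivot 163/11 → sign +
step 2: pivot 6/163 → sign +
step 3: row/col 3 already zero → sign 0
signature = (2, 1, 1)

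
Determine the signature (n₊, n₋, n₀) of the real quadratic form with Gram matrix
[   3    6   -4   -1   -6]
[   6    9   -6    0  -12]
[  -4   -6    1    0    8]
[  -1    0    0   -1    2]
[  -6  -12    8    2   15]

step 0: pivot 3 → sign +
step 1: pivot -3 → sign −
step 2: pivot -3 → sign −
step 3: pivot 3 → sign +
step 4: row/col 4 already zero → sign 0
signature = (2, 2, 1)

Answer: (2, 2, 1)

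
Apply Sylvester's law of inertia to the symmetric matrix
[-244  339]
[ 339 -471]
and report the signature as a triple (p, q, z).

Answer: (0, 2, 0)

Derivation:
step 0: pivot -244 → sign −
step 1: pivot -3/244 → sign −
signature = (0, 2, 0)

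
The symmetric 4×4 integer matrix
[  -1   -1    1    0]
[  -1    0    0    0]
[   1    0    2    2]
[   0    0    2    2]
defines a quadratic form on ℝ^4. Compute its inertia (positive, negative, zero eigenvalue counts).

Answer: (2, 1, 1)

Derivation:
step 0: pivot -1 → sign −
step 1: pivot 1 → sign +
step 2: pivot 2 → sign +
step 3: row/col 3 already zero → sign 0
signature = (2, 1, 1)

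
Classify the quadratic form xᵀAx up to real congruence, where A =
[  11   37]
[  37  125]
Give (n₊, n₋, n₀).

Answer: (2, 0, 0)

Derivation:
step 0: pivot 11 → sign +
step 1: pivot 6/11 → sign +
signature = (2, 0, 0)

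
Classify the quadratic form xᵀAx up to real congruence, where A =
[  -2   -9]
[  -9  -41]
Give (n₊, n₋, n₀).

step 0: pivot -2 → sign −
step 1: pivot -1/2 → sign −
signature = (0, 2, 0)

Answer: (0, 2, 0)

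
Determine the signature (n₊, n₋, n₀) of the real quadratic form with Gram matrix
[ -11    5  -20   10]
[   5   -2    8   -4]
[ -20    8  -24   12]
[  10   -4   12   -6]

step 0: pivot -11 → sign −
step 1: pivot 3/11 → sign +
step 2: pivot 8 → sign +
step 3: row/col 3 already zero → sign 0
signature = (2, 1, 1)

Answer: (2, 1, 1)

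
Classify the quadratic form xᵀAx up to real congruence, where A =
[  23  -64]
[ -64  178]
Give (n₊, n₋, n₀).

step 0: pivot 23 → sign +
step 1: pivot -2/23 → sign −
signature = (1, 1, 0)

Answer: (1, 1, 0)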